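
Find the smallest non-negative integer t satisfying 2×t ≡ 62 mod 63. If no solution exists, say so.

gcd(2, 63) = 1, so a unique solution mod 63 exists.
2⁻¹ ≡ 32 (mod 63).
t ≡ 32×62 ≡ 31 (mod 63).

31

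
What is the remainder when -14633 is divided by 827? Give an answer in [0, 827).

253

-14633 = -18·827 + 253, so -14633 ≡ 253 (mod 827).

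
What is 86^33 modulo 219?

By square-and-multiply:
33 in binary is 100001, i.e. 33 = 32 + 1.
86^1 ≡ 86 (mod 219)
86^2 ≡ 86^2 = 7396 ≡ 169 (mod 219)
86^4 ≡ 169^2 = 28561 ≡ 91 (mod 219)
86^8 ≡ 91^2 = 8281 ≡ 178 (mod 219)
86^16 ≡ 178^2 = 31684 ≡ 148 (mod 219)
86^32 ≡ 148^2 = 21904 ≡ 4 (mod 219)
86^33 = 86^32 · 86^1 ≡ 4 · 86 (mod 219).
4 · 86 = 344 ≡ 125 (mod 219).

125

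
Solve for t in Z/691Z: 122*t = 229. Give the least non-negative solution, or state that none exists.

gcd(122, 691) = 1, so a unique solution mod 691 exists.
122⁻¹ ≡ 17 (mod 691).
t ≡ 17*229 ≡ 438 (mod 691).

438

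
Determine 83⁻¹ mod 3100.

747

By the extended Euclidean algorithm:
3100 = 37·83 + 29
83 = 2·29 + 25
29 = 1·25 + 4
25 = 6·4 + 1
4 = 4·1 + 0
gcd(83, 3100) = 1, so the inverse exists.
Back-substitute for 1:
1 = 1·25 − 6·4
  = −6·29 + 7·25
  = 7·83 − 20·29
  = −20·3100 + 747·83
So 83⁻¹ ≡ 747 (mod 3100).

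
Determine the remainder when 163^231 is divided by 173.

Compute successive squares:
231 in binary is 11100111, i.e. 231 = 128 + 64 + 32 + 4 + 2 + 1.
163^1 ≡ 163 (mod 173)
163^2 ≡ 163^2 = 26569 ≡ 100 (mod 173)
163^4 ≡ 100^2 = 10000 ≡ 139 (mod 173)
163^8 ≡ 139^2 = 19321 ≡ 118 (mod 173)
163^16 ≡ 118^2 = 13924 ≡ 84 (mod 173)
163^32 ≡ 84^2 = 7056 ≡ 136 (mod 173)
163^64 ≡ 136^2 = 18496 ≡ 158 (mod 173)
163^128 ≡ 158^2 = 24964 ≡ 52 (mod 173)
163^231 = 163^128 * 163^64 * 163^32 * 163^4 * 163^2 * 163^1 ≡ 52 * 158 * 136 * 139 * 100 * 163 (mod 173).
Accumulate the product:
52 * 158 = 8216 ≡ 85
85 * 136 = 11560 ≡ 142
142 * 139 = 19738 ≡ 16
16 * 100 = 1600 ≡ 43
43 * 163 = 7009 ≡ 89

89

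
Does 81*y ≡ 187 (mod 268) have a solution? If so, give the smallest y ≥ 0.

267

gcd(81, 268) = 1, so a unique solution mod 268 exists.
81⁻¹ ≡ 225 (mod 268).
y ≡ 225*187 ≡ 267 (mod 268).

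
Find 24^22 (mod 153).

By square-and-multiply:
24^1 ≡ 24 (mod 153)
24^2 ≡ 24^2 = 576 ≡ 117 (mod 153)
24^4 ≡ 117^2 = 13689 ≡ 72 (mod 153)
24^8 ≡ 72^2 = 5184 ≡ 135 (mod 153)
24^16 ≡ 135^2 = 18225 ≡ 18 (mod 153)
24^22 = 24^16 * 24^4 * 24^2 ≡ 18 * 72 * 117 (mod 153).
Accumulate the product:
18 * 72 = 1296 ≡ 72
72 * 117 = 8424 ≡ 9

9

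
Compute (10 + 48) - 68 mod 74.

10 + 48 = 58
58 - 68 = -10 ≡ 64 (mod 74)

64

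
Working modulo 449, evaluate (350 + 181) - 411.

120

350 + 181 = 531 ≡ 82 (mod 449)
82 - 411 = -329 ≡ 120 (mod 449)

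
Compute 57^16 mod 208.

1

Using repeated squaring:
57^1 ≡ 57 (mod 208)
57^2 ≡ 57^2 = 3249 ≡ 129 (mod 208)
57^4 ≡ 129^2 = 16641 ≡ 1 (mod 208)
57^8 ≡ 1^2 = 1 (mod 208)
57^16 ≡ 1^2 = 1 (mod 208)
So 57^16 ≡ 1 (mod 208).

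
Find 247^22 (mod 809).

Using repeated squaring:
247^1 ≡ 247 (mod 809)
247^2 ≡ 247^2 = 61009 ≡ 334 (mod 809)
247^4 ≡ 334^2 = 111556 ≡ 723 (mod 809)
247^8 ≡ 723^2 = 522729 ≡ 115 (mod 809)
247^16 ≡ 115^2 = 13225 ≡ 281 (mod 809)
247^22 = 247^16 * 247^4 * 247^2 ≡ 281 * 723 * 334 (mod 809).
Accumulate the product:
281 * 723 = 203163 ≡ 104
104 * 334 = 34736 ≡ 758

758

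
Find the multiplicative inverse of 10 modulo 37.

37 = 3*10 + 7
10 = 1*7 + 3
7 = 2*3 + 1
3 = 3*1 + 0
gcd(10, 37) = 1, so the inverse exists.
Bézout: 1 = 3*37 − 11*10.
So 10⁻¹ ≡ −11 ≡ 26 (mod 37).

26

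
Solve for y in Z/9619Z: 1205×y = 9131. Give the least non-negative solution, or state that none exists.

8517

gcd(1205, 9619) = 1, so a unique solution mod 9619 exists.
1205⁻¹ ≡ 5955 (mod 9619).
y ≡ 5955×9131 ≡ 8517 (mod 9619).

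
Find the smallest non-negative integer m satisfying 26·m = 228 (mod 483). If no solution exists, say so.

gcd(26, 483) = 1, so a unique solution mod 483 exists.
26⁻¹ ≡ 353 (mod 483).
m ≡ 353·228 ≡ 306 (mod 483).

306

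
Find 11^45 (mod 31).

45 in binary is 101101, i.e. 45 = 32 + 8 + 4 + 1.
11^1 ≡ 11 (mod 31)
11^2 ≡ 11^2 = 121 ≡ 28 (mod 31)
11^4 ≡ 28^2 = 784 ≡ 9 (mod 31)
11^8 ≡ 9^2 = 81 ≡ 19 (mod 31)
11^16 ≡ 19^2 = 361 ≡ 20 (mod 31)
11^32 ≡ 20^2 = 400 ≡ 28 (mod 31)
11^45 = 11^32 × 11^8 × 11^4 × 11^1 ≡ 28 × 19 × 9 × 11 (mod 31).
Accumulate the product:
28 × 19 = 532 ≡ 5
5 × 9 = 45 ≡ 14
14 × 11 = 154 ≡ 30

30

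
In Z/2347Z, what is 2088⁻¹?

By the extended Euclidean algorithm:
2347 = 1*2088 + 259
2088 = 8*259 + 16
259 = 16*16 + 3
16 = 5*3 + 1
3 = 3*1 + 0
gcd(2088, 2347) = 1, so the inverse exists.
Bézout: 1 = −653*2347 + 734*2088.
So 2088⁻¹ ≡ 734 (mod 2347).

734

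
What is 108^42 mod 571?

215

42 in binary is 101010, i.e. 42 = 32 + 8 + 2.
108^1 ≡ 108 (mod 571)
108^2 ≡ 108^2 = 11664 ≡ 244 (mod 571)
108^4 ≡ 244^2 = 59536 ≡ 152 (mod 571)
108^8 ≡ 152^2 = 23104 ≡ 264 (mod 571)
108^16 ≡ 264^2 = 69696 ≡ 34 (mod 571)
108^32 ≡ 34^2 = 1156 ≡ 14 (mod 571)
108^42 = 108^32 * 108^8 * 108^2 ≡ 14 * 264 * 244 (mod 571).
Accumulate the product:
14 * 264 = 3696 ≡ 270
270 * 244 = 65880 ≡ 215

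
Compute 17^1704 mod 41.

17^1 ≡ 17 (mod 41)
17^2 ≡ 17^2 = 289 ≡ 2 (mod 41)
17^4 ≡ 2^2 = 4 (mod 41)
17^8 ≡ 4^2 = 16 (mod 41)
17^16 ≡ 16^2 = 256 ≡ 10 (mod 41)
17^32 ≡ 10^2 = 100 ≡ 18 (mod 41)
17^64 ≡ 18^2 = 324 ≡ 37 (mod 41)
17^128 ≡ 37^2 = 1369 ≡ 16 (mod 41)
17^256 ≡ 16^2 = 256 ≡ 10 (mod 41)
17^512 ≡ 10^2 = 100 ≡ 18 (mod 41)
17^1024 ≡ 18^2 = 324 ≡ 37 (mod 41)
17^1704 = 17^1024 * 17^512 * 17^128 * 17^32 * 17^8 ≡ 37 * 18 * 16 * 18 * 16 (mod 41).
Accumulate the product:
37 * 18 = 666 ≡ 10
10 * 16 = 160 ≡ 37
37 * 18 = 666 ≡ 10
10 * 16 = 160 ≡ 37

37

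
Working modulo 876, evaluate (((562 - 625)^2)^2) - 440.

289

562 - 625 = -63 ≡ 813 (mod 876)
(813)^2 ≡ 465 (mod 876)
(465)^2 ≡ 729 (mod 876)
729 - 440 = 289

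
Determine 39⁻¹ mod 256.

151

256 = 6*39 + 22
39 = 1*22 + 17
22 = 1*17 + 5
17 = 3*5 + 2
5 = 2*2 + 1
2 = 2*1 + 0
gcd(39, 256) = 1, so the inverse exists.
Bézout: 1 = 16*256 − 105*39.
So 39⁻¹ ≡ −105 ≡ 151 (mod 256).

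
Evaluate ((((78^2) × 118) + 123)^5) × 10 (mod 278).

60

(78)^2 ≡ 246 (mod 278)
246 × 118 = 29028 ≡ 116 (mod 278)
116 + 123 = 239
(239)^5 ≡ 145 (mod 278)
145 × 10 = 1450 ≡ 60 (mod 278)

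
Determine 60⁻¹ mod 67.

19

Run the extended Euclidean algorithm:
67 = 1*60 + 7
60 = 8*7 + 4
7 = 1*4 + 3
4 = 1*3 + 1
3 = 3*1 + 0
gcd(60, 67) = 1, so the inverse exists.
Back-substitute for 1:
1 = 1*4 − 1*3
  = −1*7 + 2*4
  = 2*60 − 17*7
  = −17*67 + 19*60
So 60⁻¹ ≡ 19 (mod 67).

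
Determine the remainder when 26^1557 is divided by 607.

489

Using repeated squaring:
1557 in binary is 11000010101, i.e. 1557 = 1024 + 512 + 16 + 4 + 1.
26^1 ≡ 26 (mod 607)
26^2 ≡ 26^2 = 676 ≡ 69 (mod 607)
26^4 ≡ 69^2 = 4761 ≡ 512 (mod 607)
26^8 ≡ 512^2 = 262144 ≡ 527 (mod 607)
26^16 ≡ 527^2 = 277729 ≡ 330 (mod 607)
26^32 ≡ 330^2 = 108900 ≡ 247 (mod 607)
26^64 ≡ 247^2 = 61009 ≡ 309 (mod 607)
26^128 ≡ 309^2 = 95481 ≡ 182 (mod 607)
26^256 ≡ 182^2 = 33124 ≡ 346 (mod 607)
26^512 ≡ 346^2 = 119716 ≡ 137 (mod 607)
26^1024 ≡ 137^2 = 18769 ≡ 559 (mod 607)
26^1557 = 26^1024 * 26^512 * 26^16 * 26^4 * 26^1 ≡ 559 * 137 * 330 * 512 * 26 (mod 607).
Accumulate the product:
559 * 137 = 76583 ≡ 101
101 * 330 = 33330 ≡ 552
552 * 512 = 282624 ≡ 369
369 * 26 = 9594 ≡ 489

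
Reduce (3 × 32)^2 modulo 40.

3 × 32 = 96 ≡ 16 (mod 40)
(16)^2 ≡ 16 (mod 40)

16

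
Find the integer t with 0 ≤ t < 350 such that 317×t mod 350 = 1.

Apply the Euclidean algorithm and back-substitute:
350 = 1*317 + 33
317 = 9*33 + 20
33 = 1*20 + 13
20 = 1*13 + 7
13 = 1*7 + 6
7 = 1*6 + 1
6 = 6*1 + 0
gcd(317, 350) = 1, so the inverse exists.
Back-substitute for 1:
1 = 1*7 − 1*6
  = −1*13 + 2*7
  = 2*20 − 3*13
  = −3*33 + 5*20
  = 5*317 − 48*33
  = −48*350 + 53*317
So 317⁻¹ ≡ 53 (mod 350).

53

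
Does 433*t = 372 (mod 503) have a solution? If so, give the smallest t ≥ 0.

239

gcd(433, 503) = 1, so a unique solution mod 503 exists.
433⁻¹ ≡ 194 (mod 503).
t ≡ 194*372 ≡ 239 (mod 503).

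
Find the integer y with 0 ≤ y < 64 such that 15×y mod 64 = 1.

47

By the extended Euclidean algorithm:
64 = 4·15 + 4
15 = 3·4 + 3
4 = 1·3 + 1
3 = 3·1 + 0
gcd(15, 64) = 1, so the inverse exists.
Back-substitute for 1:
1 = 1·4 − 1·3
  = −1·15 + 4·4
  = 4·64 − 17·15
So 15⁻¹ ≡ −17 ≡ 47 (mod 64).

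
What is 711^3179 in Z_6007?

1860

Compute successive squares:
711^1 ≡ 711 (mod 6007)
711^2 ≡ 711^2 = 505521 ≡ 933 (mod 6007)
711^4 ≡ 933^2 = 870489 ≡ 5481 (mod 6007)
711^8 ≡ 5481^2 = 30041361 ≡ 354 (mod 6007)
711^16 ≡ 354^2 = 125316 ≡ 5176 (mod 6007)
711^32 ≡ 5176^2 = 26790976 ≡ 5763 (mod 6007)
711^64 ≡ 5763^2 = 33212169 ≡ 5473 (mod 6007)
711^128 ≡ 5473^2 = 29953729 ≡ 2827 (mod 6007)
711^256 ≡ 2827^2 = 7991929 ≡ 2619 (mod 6007)
711^512 ≡ 2619^2 = 6859161 ≡ 5174 (mod 6007)
711^1024 ≡ 5174^2 = 26770276 ≡ 3084 (mod 6007)
711^2048 ≡ 3084^2 = 9511056 ≡ 1975 (mod 6007)
711^3179 = 711^2048 · 711^1024 · 711^64 · 711^32 · 711^8 · 711^2 · 711^1 ≡ 1975 · 3084 · 5473 · 5763 · 354 · 933 · 711 (mod 6007).
Accumulate the product:
1975 · 3084 = 6090900 ≡ 5809
5809 · 5473 = 31792657 ≡ 3613
3613 · 5763 = 20821719 ≡ 1457
1457 · 354 = 515778 ≡ 5183
5183 · 933 = 4835739 ≡ 104
104 · 711 = 73944 ≡ 1860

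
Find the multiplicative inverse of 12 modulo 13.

Apply the Euclidean algorithm and back-substitute:
13 = 1×12 + 1
12 = 12×1 + 0
gcd(12, 13) = 1, so the inverse exists.
Bézout: 1 = 1×13 − 1×12.
So 12⁻¹ ≡ −1 ≡ 12 (mod 13).

12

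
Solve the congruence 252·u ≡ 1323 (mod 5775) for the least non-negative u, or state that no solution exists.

gcd(252, 5775) = 21, and 21 | 1323, so solutions exist.
Divide through by 21: 12·u ≡ 63 mod 275.
12⁻¹ ≡ 23 (mod 275).
u ≡ 23·63 ≡ 74 (mod 275).
The smallest non-negative solution is u = 74.

74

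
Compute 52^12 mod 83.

Using repeated squaring:
12 in binary is 1100, i.e. 12 = 8 + 4.
52^1 ≡ 52 (mod 83)
52^2 ≡ 52^2 = 2704 ≡ 48 (mod 83)
52^4 ≡ 48^2 = 2304 ≡ 63 (mod 83)
52^8 ≡ 63^2 = 3969 ≡ 68 (mod 83)
52^12 = 52^8 × 52^4 ≡ 68 × 63 (mod 83).
68 × 63 = 4284 ≡ 51 (mod 83).

51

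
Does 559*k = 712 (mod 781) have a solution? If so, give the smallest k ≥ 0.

623

gcd(559, 781) = 1, so a unique solution mod 781 exists.
559⁻¹ ≡ 489 (mod 781).
k ≡ 489*712 ≡ 623 (mod 781).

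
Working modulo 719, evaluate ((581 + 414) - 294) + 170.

581 + 414 = 995 ≡ 276 (mod 719)
276 - 294 = -18 ≡ 701 (mod 719)
701 + 170 = 871 ≡ 152 (mod 719)

152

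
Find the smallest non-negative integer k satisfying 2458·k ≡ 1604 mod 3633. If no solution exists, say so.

1121

gcd(2458, 3633) = 1, so a unique solution mod 3633 exists.
2458⁻¹ ≡ 841 (mod 3633).
k ≡ 841·1604 ≡ 1121 (mod 3633).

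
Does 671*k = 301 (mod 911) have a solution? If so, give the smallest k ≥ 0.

gcd(671, 911) = 1, so a unique solution mod 911 exists.
671⁻¹ ≡ 725 (mod 911).
k ≡ 725*301 ≡ 496 (mod 911).

496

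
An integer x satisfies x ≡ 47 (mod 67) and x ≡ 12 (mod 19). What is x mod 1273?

67⁻¹ mod 19: 67×2 ≡ 1 (mod 19), so 67⁻¹ ≡ 2.
x = 47 + 67×((12 − 47)×2 mod 19) = 47 + 67×6 = 449.

449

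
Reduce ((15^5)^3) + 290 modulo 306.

(15)^5 ≡ 189 (mod 306)
(189)^3 ≡ 297 (mod 306)
297 + 290 = 587 ≡ 281 (mod 306)

281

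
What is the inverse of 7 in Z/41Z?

41 = 5×7 + 6
7 = 1×6 + 1
6 = 6×1 + 0
gcd(7, 41) = 1, so the inverse exists.
Bézout: 1 = −1×41 + 6×7.
So 7⁻¹ ≡ 6 (mod 41).

6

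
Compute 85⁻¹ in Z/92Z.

13

92 = 1×85 + 7
85 = 12×7 + 1
7 = 7×1 + 0
gcd(85, 92) = 1, so the inverse exists.
Back-substitute for 1:
1 = 1×85 − 12×7
  = −12×92 + 13×85
So 85⁻¹ ≡ 13 (mod 92).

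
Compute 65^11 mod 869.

11 in binary is 1011, i.e. 11 = 8 + 2 + 1.
65^1 ≡ 65 (mod 869)
65^2 ≡ 65^2 = 4225 ≡ 749 (mod 869)
65^4 ≡ 749^2 = 561001 ≡ 496 (mod 869)
65^8 ≡ 496^2 = 246016 ≡ 89 (mod 869)
65^11 = 65^8 · 65^2 · 65^1 ≡ 89 · 749 · 65 (mod 869).
Accumulate the product:
89 · 749 = 66661 ≡ 617
617 · 65 = 40105 ≡ 131

131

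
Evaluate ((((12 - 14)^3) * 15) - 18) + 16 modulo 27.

13

12 - 14 = -2 ≡ 25 (mod 27)
(25)^3 ≡ 19 (mod 27)
19 * 15 = 285 ≡ 15 (mod 27)
15 - 18 = -3 ≡ 24 (mod 27)
24 + 16 = 40 ≡ 13 (mod 27)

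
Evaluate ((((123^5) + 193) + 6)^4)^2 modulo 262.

(123)^5 ≡ 113 (mod 262)
113 + 193 = 306 ≡ 44 (mod 262)
44 + 6 = 50
(50)^4 ≡ 252 (mod 262)
(252)^2 ≡ 100 (mod 262)

100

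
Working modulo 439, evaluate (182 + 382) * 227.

279

182 + 382 = 564 ≡ 125 (mod 439)
125 * 227 = 28375 ≡ 279 (mod 439)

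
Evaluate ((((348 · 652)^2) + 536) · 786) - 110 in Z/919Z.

565

348 · 652 = 226896 ≡ 822 (mod 919)
(822)^2 ≡ 219 (mod 919)
219 + 536 = 755
755 · 786 = 593430 ≡ 675 (mod 919)
675 - 110 = 565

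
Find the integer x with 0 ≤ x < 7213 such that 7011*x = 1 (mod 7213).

By the extended Euclidean algorithm:
7213 = 1·7011 + 202
7011 = 34·202 + 143
202 = 1·143 + 59
143 = 2·59 + 25
59 = 2·25 + 9
25 = 2·9 + 7
9 = 1·7 + 2
7 = 3·2 + 1
2 = 2·1 + 0
gcd(7011, 7213) = 1, so the inverse exists.
Back-substitute for 1:
1 = 1·7 − 3·2
  = −3·9 + 4·7
  = 4·25 − 11·9
  = −11·59 + 26·25
  = 26·143 − 63·59
  = −63·202 + 89·143
  = 89·7011 − 3089·202
  = −3089·7213 + 3178·7011
So 7011⁻¹ ≡ 3178 (mod 7213).

3178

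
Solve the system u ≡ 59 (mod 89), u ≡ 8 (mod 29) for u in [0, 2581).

1661

89⁻¹ mod 29: 89×15 ≡ 1 (mod 29), so 89⁻¹ ≡ 15.
u = 59 + 89×((8 − 59)×15 mod 29) = 59 + 89×18 = 1661.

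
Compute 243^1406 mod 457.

324

1406 in binary is 10101111110, i.e. 1406 = 1024 + 256 + 64 + 32 + 16 + 8 + 4 + 2.
243^1 ≡ 243 (mod 457)
243^2 ≡ 243^2 = 59049 ≡ 96 (mod 457)
243^4 ≡ 96^2 = 9216 ≡ 76 (mod 457)
243^8 ≡ 76^2 = 5776 ≡ 292 (mod 457)
243^16 ≡ 292^2 = 85264 ≡ 262 (mod 457)
243^32 ≡ 262^2 = 68644 ≡ 94 (mod 457)
243^64 ≡ 94^2 = 8836 ≡ 153 (mod 457)
243^128 ≡ 153^2 = 23409 ≡ 102 (mod 457)
243^256 ≡ 102^2 = 10404 ≡ 350 (mod 457)
243^512 ≡ 350^2 = 122500 ≡ 24 (mod 457)
243^1024 ≡ 24^2 = 576 ≡ 119 (mod 457)
243^1406 = 243^1024 · 243^256 · 243^64 · 243^32 · 243^16 · 243^8 · 243^4 · 243^2 ≡ 119 · 350 · 153 · 94 · 262 · 292 · 76 · 96 (mod 457).
Accumulate the product:
119 · 350 = 41650 ≡ 63
63 · 153 = 9639 ≡ 42
42 · 94 = 3948 ≡ 292
292 · 262 = 76504 ≡ 185
185 · 292 = 54020 ≡ 94
94 · 76 = 7144 ≡ 289
289 · 96 = 27744 ≡ 324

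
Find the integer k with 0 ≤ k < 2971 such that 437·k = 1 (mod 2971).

Run the extended Euclidean algorithm:
2971 = 6×437 + 349
437 = 1×349 + 88
349 = 3×88 + 85
88 = 1×85 + 3
85 = 28×3 + 1
3 = 3×1 + 0
gcd(437, 2971) = 1, so the inverse exists.
Bézout: 1 = 144×2971 − 979×437.
So 437⁻¹ ≡ −979 ≡ 1992 (mod 2971).

1992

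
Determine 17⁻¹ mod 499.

411

Apply the Euclidean algorithm and back-substitute:
499 = 29*17 + 6
17 = 2*6 + 5
6 = 1*5 + 1
5 = 5*1 + 0
gcd(17, 499) = 1, so the inverse exists.
Back-substitute for 1:
1 = 1*6 − 1*5
  = −1*17 + 3*6
  = 3*499 − 88*17
So 17⁻¹ ≡ −88 ≡ 411 (mod 499).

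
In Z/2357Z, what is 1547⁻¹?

By the extended Euclidean algorithm:
2357 = 1·1547 + 810
1547 = 1·810 + 737
810 = 1·737 + 73
737 = 10·73 + 7
73 = 10·7 + 3
7 = 2·3 + 1
3 = 3·1 + 0
gcd(1547, 2357) = 1, so the inverse exists.
Back-substitute for 1:
1 = 1·7 − 2·3
  = −2·73 + 21·7
  = 21·737 − 212·73
  = −212·810 + 233·737
  = 233·1547 − 445·810
  = −445·2357 + 678·1547
So 1547⁻¹ ≡ 678 (mod 2357).

678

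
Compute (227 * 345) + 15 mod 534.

227 * 345 = 78315 ≡ 351 (mod 534)
351 + 15 = 366

366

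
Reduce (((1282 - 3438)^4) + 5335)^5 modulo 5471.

2594

1282 - 3438 = -2156 ≡ 3315 (mod 5471)
(3315)^4 ≡ 2185 (mod 5471)
2185 + 5335 = 7520 ≡ 2049 (mod 5471)
(2049)^5 ≡ 2594 (mod 5471)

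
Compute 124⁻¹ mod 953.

269

Apply the Euclidean algorithm and back-substitute:
953 = 7×124 + 85
124 = 1×85 + 39
85 = 2×39 + 7
39 = 5×7 + 4
7 = 1×4 + 3
4 = 1×3 + 1
3 = 3×1 + 0
gcd(124, 953) = 1, so the inverse exists.
Back-substitute for 1:
1 = 1×4 − 1×3
  = −1×7 + 2×4
  = 2×39 − 11×7
  = −11×85 + 24×39
  = 24×124 − 35×85
  = −35×953 + 269×124
So 124⁻¹ ≡ 269 (mod 953).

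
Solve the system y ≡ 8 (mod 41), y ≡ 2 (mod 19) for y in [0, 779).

41⁻¹ mod 19: 41×13 ≡ 1 (mod 19), so 41⁻¹ ≡ 13.
y = 8 + 41×((2 − 8)×13 mod 19) = 8 + 41×17 = 705.

705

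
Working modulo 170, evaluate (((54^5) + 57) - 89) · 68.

136

(54)^5 ≡ 124 (mod 170)
124 + 57 = 181 ≡ 11 (mod 170)
11 - 89 = -78 ≡ 92 (mod 170)
92 · 68 = 6256 ≡ 136 (mod 170)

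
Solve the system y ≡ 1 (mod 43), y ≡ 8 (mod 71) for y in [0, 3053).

43⁻¹ mod 71: 43*38 ≡ 1 (mod 71), so 43⁻¹ ≡ 38.
y = 1 + 43*((8 − 1)*38 mod 71) = 1 + 43*53 = 2280.

2280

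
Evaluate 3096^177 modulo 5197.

2123

177 in binary is 10110001, i.e. 177 = 128 + 32 + 16 + 1.
3096^1 ≡ 3096 (mod 5197)
3096^2 ≡ 3096^2 = 9585216 ≡ 1948 (mod 5197)
3096^4 ≡ 1948^2 = 3794704 ≡ 894 (mod 5197)
3096^8 ≡ 894^2 = 799236 ≡ 4095 (mod 5197)
3096^16 ≡ 4095^2 = 16769025 ≡ 3503 (mod 5197)
3096^32 ≡ 3503^2 = 12271009 ≡ 892 (mod 5197)
3096^64 ≡ 892^2 = 795664 ≡ 523 (mod 5197)
3096^128 ≡ 523^2 = 273529 ≡ 3285 (mod 5197)
3096^177 = 3096^128 × 3096^32 × 3096^16 × 3096^1 ≡ 3285 × 892 × 3503 × 3096 (mod 5197).
Accumulate the product:
3285 × 892 = 2930220 ≡ 4309
4309 × 3503 = 15094427 ≡ 2339
2339 × 3096 = 7241544 ≡ 2123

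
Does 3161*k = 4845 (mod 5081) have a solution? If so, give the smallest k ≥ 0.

gcd(3161, 5081) = 1, so a unique solution mod 5081 exists.
3161⁻¹ ≡ 2649 (mod 5081).
k ≡ 2649*4845 ≡ 4880 (mod 5081).

4880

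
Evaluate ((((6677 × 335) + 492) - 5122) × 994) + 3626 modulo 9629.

3682

6677 × 335 = 2236795 ≡ 2867 (mod 9629)
2867 + 492 = 3359
3359 - 5122 = -1763 ≡ 7866 (mod 9629)
7866 × 994 = 7818804 ≡ 56 (mod 9629)
56 + 3626 = 3682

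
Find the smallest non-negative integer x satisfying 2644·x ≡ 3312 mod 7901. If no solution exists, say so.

gcd(2644, 7901) = 1, so a unique solution mod 7901 exists.
2644⁻¹ ≡ 6117 (mod 7901).
x ≡ 6117·3312 ≡ 1340 (mod 7901).

1340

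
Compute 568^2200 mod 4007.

2202

Using repeated squaring:
2200 in binary is 100010011000, i.e. 2200 = 2048 + 128 + 16 + 8.
568^1 ≡ 568 (mod 4007)
568^2 ≡ 568^2 = 322624 ≡ 2064 (mod 4007)
568^4 ≡ 2064^2 = 4260096 ≡ 655 (mod 4007)
568^8 ≡ 655^2 = 429025 ≡ 276 (mod 4007)
568^16 ≡ 276^2 = 76176 ≡ 43 (mod 4007)
568^32 ≡ 43^2 = 1849 (mod 4007)
568^64 ≡ 1849^2 = 3418801 ≡ 830 (mod 4007)
568^128 ≡ 830^2 = 688900 ≡ 3703 (mod 4007)
568^256 ≡ 3703^2 = 13712209 ≡ 255 (mod 4007)
568^512 ≡ 255^2 = 65025 ≡ 913 (mod 4007)
568^1024 ≡ 913^2 = 833569 ≡ 113 (mod 4007)
568^2048 ≡ 113^2 = 12769 ≡ 748 (mod 4007)
568^2200 = 568^2048 · 568^128 · 568^16 · 568^8 ≡ 748 · 3703 · 43 · 276 (mod 4007).
Accumulate the product:
748 · 3703 = 2769844 ≡ 1007
1007 · 43 = 43301 ≡ 3231
3231 · 276 = 891756 ≡ 2202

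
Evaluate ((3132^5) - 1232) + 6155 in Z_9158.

(3132)^5 ≡ 3614 (mod 9158)
3614 - 1232 = 2382
2382 + 6155 = 8537

8537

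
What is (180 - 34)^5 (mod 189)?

104

180 - 34 = 146
(146)^5 ≡ 104 (mod 189)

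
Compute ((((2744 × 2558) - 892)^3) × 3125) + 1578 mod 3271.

2744 × 2558 = 7019152 ≡ 2857 (mod 3271)
2857 - 892 = 1965
(1965)^3 ≡ 197 (mod 3271)
197 × 3125 = 615625 ≡ 677 (mod 3271)
677 + 1578 = 2255

2255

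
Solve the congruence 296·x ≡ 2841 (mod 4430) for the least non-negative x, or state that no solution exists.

no solution

gcd(296, 4430) = 2, and 2 does not divide 2841.
So the congruence has no solution.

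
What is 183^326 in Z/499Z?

Compute successive squares:
326 in binary is 101000110, i.e. 326 = 256 + 64 + 4 + 2.
183^1 ≡ 183 (mod 499)
183^2 ≡ 183^2 = 33489 ≡ 56 (mod 499)
183^4 ≡ 56^2 = 3136 ≡ 142 (mod 499)
183^8 ≡ 142^2 = 20164 ≡ 204 (mod 499)
183^16 ≡ 204^2 = 41616 ≡ 199 (mod 499)
183^32 ≡ 199^2 = 39601 ≡ 180 (mod 499)
183^64 ≡ 180^2 = 32400 ≡ 464 (mod 499)
183^128 ≡ 464^2 = 215296 ≡ 227 (mod 499)
183^256 ≡ 227^2 = 51529 ≡ 132 (mod 499)
183^326 = 183^256 × 183^64 × 183^4 × 183^2 ≡ 132 × 464 × 142 × 56 (mod 499).
Accumulate the product:
132 × 464 = 61248 ≡ 370
370 × 142 = 52540 ≡ 145
145 × 56 = 8120 ≡ 136

136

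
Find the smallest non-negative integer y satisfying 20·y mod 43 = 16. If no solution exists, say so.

gcd(20, 43) = 1, so a unique solution mod 43 exists.
20⁻¹ ≡ 28 (mod 43).
y ≡ 28·16 ≡ 18 (mod 43).

18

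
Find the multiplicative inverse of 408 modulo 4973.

4973 = 12·408 + 77
408 = 5·77 + 23
77 = 3·23 + 8
23 = 2·8 + 7
8 = 1·7 + 1
7 = 7·1 + 0
gcd(408, 4973) = 1, so the inverse exists.
Back-substitute for 1:
1 = 1·8 − 1·7
  = −1·23 + 3·8
  = 3·77 − 10·23
  = −10·408 + 53·77
  = 53·4973 − 646·408
So 408⁻¹ ≡ −646 ≡ 4327 (mod 4973).

4327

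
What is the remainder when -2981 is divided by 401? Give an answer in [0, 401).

227

-2981 = -8·401 + 227, so -2981 ≡ 227 (mod 401).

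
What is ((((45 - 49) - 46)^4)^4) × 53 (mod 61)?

45 - 49 = -4 ≡ 57 (mod 61)
57 - 46 = 11
(11)^4 ≡ 1 (mod 61)
(1)^4 ≡ 1 (mod 61)
1 × 53 = 53

53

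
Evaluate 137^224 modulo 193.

Compute successive squares:
137^1 ≡ 137 (mod 193)
137^2 ≡ 137^2 = 18769 ≡ 48 (mod 193)
137^4 ≡ 48^2 = 2304 ≡ 181 (mod 193)
137^8 ≡ 181^2 = 32761 ≡ 144 (mod 193)
137^16 ≡ 144^2 = 20736 ≡ 85 (mod 193)
137^32 ≡ 85^2 = 7225 ≡ 84 (mod 193)
137^64 ≡ 84^2 = 7056 ≡ 108 (mod 193)
137^128 ≡ 108^2 = 11664 ≡ 84 (mod 193)
137^224 = 137^128 × 137^64 × 137^32 ≡ 84 × 108 × 84 (mod 193).
Accumulate the product:
84 × 108 = 9072 ≡ 1
1 × 84 = 84

84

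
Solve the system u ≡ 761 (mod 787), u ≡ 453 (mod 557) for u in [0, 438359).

787⁻¹ mod 557: 787*356 ≡ 1 (mod 557), so 787⁻¹ ≡ 356.
u = 761 + 787*((453 − 761)*356 mod 557) = 761 + 787*81 = 64508.

64508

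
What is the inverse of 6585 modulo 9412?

5813

9412 = 1*6585 + 2827
6585 = 2*2827 + 931
2827 = 3*931 + 34
931 = 27*34 + 13
34 = 2*13 + 8
13 = 1*8 + 5
8 = 1*5 + 3
5 = 1*3 + 2
3 = 1*2 + 1
2 = 2*1 + 0
gcd(6585, 9412) = 1, so the inverse exists.
Bézout: 1 = 2518*9412 − 3599*6585.
So 6585⁻¹ ≡ −3599 ≡ 5813 (mod 9412).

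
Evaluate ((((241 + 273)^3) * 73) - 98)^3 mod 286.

252

241 + 273 = 514 ≡ 228 (mod 286)
(228)^3 ≡ 226 (mod 286)
226 * 73 = 16498 ≡ 196 (mod 286)
196 - 98 = 98
(98)^3 ≡ 252 (mod 286)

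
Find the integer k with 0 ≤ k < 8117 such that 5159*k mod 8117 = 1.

Apply the Euclidean algorithm and back-substitute:
8117 = 1×5159 + 2958
5159 = 1×2958 + 2201
2958 = 1×2201 + 757
2201 = 2×757 + 687
757 = 1×687 + 70
687 = 9×70 + 57
70 = 1×57 + 13
57 = 4×13 + 5
13 = 2×5 + 3
5 = 1×3 + 2
3 = 1×2 + 1
2 = 2×1 + 0
gcd(5159, 8117) = 1, so the inverse exists.
Bézout: 1 = 1990×8117 − 3131×5159.
So 5159⁻¹ ≡ −3131 ≡ 4986 (mod 8117).

4986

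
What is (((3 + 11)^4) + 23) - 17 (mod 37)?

3 + 11 = 14
(14)^4 ≡ 10 (mod 37)
10 + 23 = 33
33 - 17 = 16

16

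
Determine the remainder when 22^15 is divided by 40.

8

15 in binary is 1111, i.e. 15 = 8 + 4 + 2 + 1.
22^1 ≡ 22 (mod 40)
22^2 ≡ 22^2 = 484 ≡ 4 (mod 40)
22^4 ≡ 4^2 = 16 (mod 40)
22^8 ≡ 16^2 = 256 ≡ 16 (mod 40)
22^15 = 22^8 * 22^4 * 22^2 * 22^1 ≡ 16 * 16 * 4 * 22 (mod 40).
Accumulate the product:
16 * 16 = 256 ≡ 16
16 * 4 = 64 ≡ 24
24 * 22 = 528 ≡ 8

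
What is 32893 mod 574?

175

32893 = 57*574 + 175, so 32893 ≡ 175 (mod 574).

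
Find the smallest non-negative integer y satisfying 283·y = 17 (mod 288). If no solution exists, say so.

227

gcd(283, 288) = 1, so a unique solution mod 288 exists.
283⁻¹ ≡ 115 (mod 288).
y ≡ 115·17 ≡ 227 (mod 288).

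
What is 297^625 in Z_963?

828

Using repeated squaring:
625 in binary is 1001110001, i.e. 625 = 512 + 64 + 32 + 16 + 1.
297^1 ≡ 297 (mod 963)
297^2 ≡ 297^2 = 88209 ≡ 576 (mod 963)
297^4 ≡ 576^2 = 331776 ≡ 504 (mod 963)
297^8 ≡ 504^2 = 254016 ≡ 747 (mod 963)
297^16 ≡ 747^2 = 558009 ≡ 432 (mod 963)
297^32 ≡ 432^2 = 186624 ≡ 765 (mod 963)
297^64 ≡ 765^2 = 585225 ≡ 684 (mod 963)
297^128 ≡ 684^2 = 467856 ≡ 801 (mod 963)
297^256 ≡ 801^2 = 641601 ≡ 243 (mod 963)
297^512 ≡ 243^2 = 59049 ≡ 306 (mod 963)
297^625 = 297^512 · 297^64 · 297^32 · 297^16 · 297^1 ≡ 306 · 684 · 765 · 432 · 297 (mod 963).
Accumulate the product:
306 · 684 = 209304 ≡ 333
333 · 765 = 254745 ≡ 513
513 · 432 = 221616 ≡ 126
126 · 297 = 37422 ≡ 828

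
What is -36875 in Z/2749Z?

1611

-36875 = -14·2749 + 1611, so -36875 ≡ 1611 (mod 2749).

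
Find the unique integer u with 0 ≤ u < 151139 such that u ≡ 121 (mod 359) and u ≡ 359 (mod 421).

140131

359⁻¹ mod 421: 359*129 ≡ 1 (mod 421), so 359⁻¹ ≡ 129.
u = 121 + 359*((359 − 121)*129 mod 421) = 121 + 359*390 = 140131.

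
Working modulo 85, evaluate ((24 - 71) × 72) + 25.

41

24 - 71 = -47 ≡ 38 (mod 85)
38 × 72 = 2736 ≡ 16 (mod 85)
16 + 25 = 41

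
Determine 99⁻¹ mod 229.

192

Run the extended Euclidean algorithm:
229 = 2·99 + 31
99 = 3·31 + 6
31 = 5·6 + 1
6 = 6·1 + 0
gcd(99, 229) = 1, so the inverse exists.
Back-substitute for 1:
1 = 1·31 − 5·6
  = −5·99 + 16·31
  = 16·229 − 37·99
So 99⁻¹ ≡ −37 ≡ 192 (mod 229).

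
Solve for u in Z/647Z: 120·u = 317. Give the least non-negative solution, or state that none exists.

gcd(120, 647) = 1, so a unique solution mod 647 exists.
120⁻¹ ≡ 523 (mod 647).
u ≡ 523·317 ≡ 159 (mod 647).

159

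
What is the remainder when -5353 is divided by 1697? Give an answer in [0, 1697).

-5353 = -4·1697 + 1435, so -5353 ≡ 1435 (mod 1697).

1435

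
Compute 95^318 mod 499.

296

Compute successive squares:
318 in binary is 100111110, i.e. 318 = 256 + 32 + 16 + 8 + 4 + 2.
95^1 ≡ 95 (mod 499)
95^2 ≡ 95^2 = 9025 ≡ 43 (mod 499)
95^4 ≡ 43^2 = 1849 ≡ 352 (mod 499)
95^8 ≡ 352^2 = 123904 ≡ 152 (mod 499)
95^16 ≡ 152^2 = 23104 ≡ 150 (mod 499)
95^32 ≡ 150^2 = 22500 ≡ 45 (mod 499)
95^64 ≡ 45^2 = 2025 ≡ 29 (mod 499)
95^128 ≡ 29^2 = 841 ≡ 342 (mod 499)
95^256 ≡ 342^2 = 116964 ≡ 198 (mod 499)
95^318 = 95^256 · 95^32 · 95^16 · 95^8 · 95^4 · 95^2 ≡ 198 · 45 · 150 · 152 · 352 · 43 (mod 499).
Accumulate the product:
198 · 45 = 8910 ≡ 427
427 · 150 = 64050 ≡ 178
178 · 152 = 27056 ≡ 110
110 · 352 = 38720 ≡ 297
297 · 43 = 12771 ≡ 296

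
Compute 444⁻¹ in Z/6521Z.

1689

By the extended Euclidean algorithm:
6521 = 14*444 + 305
444 = 1*305 + 139
305 = 2*139 + 27
139 = 5*27 + 4
27 = 6*4 + 3
4 = 1*3 + 1
3 = 3*1 + 0
gcd(444, 6521) = 1, so the inverse exists.
Back-substitute for 1:
1 = 1*4 − 1*3
  = −1*27 + 7*4
  = 7*139 − 36*27
  = −36*305 + 79*139
  = 79*444 − 115*305
  = −115*6521 + 1689*444
So 444⁻¹ ≡ 1689 (mod 6521).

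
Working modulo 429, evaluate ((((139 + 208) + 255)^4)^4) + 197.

139 + 208 = 347
347 + 255 = 602 ≡ 173 (mod 429)
(173)^4 ≡ 334 (mod 429)
(334)^4 ≡ 256 (mod 429)
256 + 197 = 453 ≡ 24 (mod 429)

24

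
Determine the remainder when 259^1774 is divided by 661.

Using repeated squaring:
1774 in binary is 11011101110, i.e. 1774 = 1024 + 512 + 128 + 64 + 32 + 8 + 4 + 2.
259^1 ≡ 259 (mod 661)
259^2 ≡ 259^2 = 67081 ≡ 320 (mod 661)
259^4 ≡ 320^2 = 102400 ≡ 606 (mod 661)
259^8 ≡ 606^2 = 367236 ≡ 381 (mod 661)
259^16 ≡ 381^2 = 145161 ≡ 402 (mod 661)
259^32 ≡ 402^2 = 161604 ≡ 320 (mod 661)
259^64 ≡ 320^2 = 102400 ≡ 606 (mod 661)
259^128 ≡ 606^2 = 367236 ≡ 381 (mod 661)
259^256 ≡ 381^2 = 145161 ≡ 402 (mod 661)
259^512 ≡ 402^2 = 161604 ≡ 320 (mod 661)
259^1024 ≡ 320^2 = 102400 ≡ 606 (mod 661)
259^1774 = 259^1024 × 259^512 × 259^128 × 259^64 × 259^32 × 259^8 × 259^4 × 259^2 ≡ 606 × 320 × 381 × 606 × 320 × 381 × 606 × 320 (mod 661).
Accumulate the product:
606 × 320 = 193920 ≡ 247
247 × 381 = 94107 ≡ 245
245 × 606 = 148470 ≡ 406
406 × 320 = 129920 ≡ 364
364 × 381 = 138684 ≡ 535
535 × 606 = 324210 ≡ 320
320 × 320 = 102400 ≡ 606

606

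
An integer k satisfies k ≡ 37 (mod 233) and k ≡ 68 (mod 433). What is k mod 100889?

233⁻¹ mod 433: 233×210 ≡ 1 (mod 433), so 233⁻¹ ≡ 210.
k = 37 + 233×((68 − 37)×210 mod 433) = 37 + 233×15 = 3532.

3532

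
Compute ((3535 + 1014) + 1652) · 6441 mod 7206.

4989

3535 + 1014 = 4549
4549 + 1652 = 6201
6201 · 6441 = 39940641 ≡ 4989 (mod 7206)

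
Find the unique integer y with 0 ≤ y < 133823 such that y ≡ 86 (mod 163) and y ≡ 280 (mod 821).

163⁻¹ mod 821: 163·136 ≡ 1 (mod 821), so 163⁻¹ ≡ 136.
y = 86 + 163·((280 − 86)·136 mod 821) = 86 + 163·112 = 18342.

18342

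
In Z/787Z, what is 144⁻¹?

Run the extended Euclidean algorithm:
787 = 5×144 + 67
144 = 2×67 + 10
67 = 6×10 + 7
10 = 1×7 + 3
7 = 2×3 + 1
3 = 3×1 + 0
gcd(144, 787) = 1, so the inverse exists.
Back-substitute for 1:
1 = 1×7 − 2×3
  = −2×10 + 3×7
  = 3×67 − 20×10
  = −20×144 + 43×67
  = 43×787 − 235×144
So 144⁻¹ ≡ −235 ≡ 552 (mod 787).

552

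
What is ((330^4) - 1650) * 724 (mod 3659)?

(330)^4 ≡ 3146 (mod 3659)
3146 - 1650 = 1496
1496 * 724 = 1083104 ≡ 40 (mod 3659)

40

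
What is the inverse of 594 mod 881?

749

Apply the Euclidean algorithm and back-substitute:
881 = 1*594 + 287
594 = 2*287 + 20
287 = 14*20 + 7
20 = 2*7 + 6
7 = 1*6 + 1
6 = 6*1 + 0
gcd(594, 881) = 1, so the inverse exists.
Back-substitute for 1:
1 = 1*7 − 1*6
  = −1*20 + 3*7
  = 3*287 − 43*20
  = −43*594 + 89*287
  = 89*881 − 132*594
So 594⁻¹ ≡ −132 ≡ 749 (mod 881).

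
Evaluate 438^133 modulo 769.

547

Using repeated squaring:
133 in binary is 10000101, i.e. 133 = 128 + 4 + 1.
438^1 ≡ 438 (mod 769)
438^2 ≡ 438^2 = 191844 ≡ 363 (mod 769)
438^4 ≡ 363^2 = 131769 ≡ 270 (mod 769)
438^8 ≡ 270^2 = 72900 ≡ 614 (mod 769)
438^16 ≡ 614^2 = 376996 ≡ 186 (mod 769)
438^32 ≡ 186^2 = 34596 ≡ 760 (mod 769)
438^64 ≡ 760^2 = 577600 ≡ 81 (mod 769)
438^128 ≡ 81^2 = 6561 ≡ 409 (mod 769)
438^133 = 438^128 × 438^4 × 438^1 ≡ 409 × 270 × 438 (mod 769).
Accumulate the product:
409 × 270 = 110430 ≡ 463
463 × 438 = 202794 ≡ 547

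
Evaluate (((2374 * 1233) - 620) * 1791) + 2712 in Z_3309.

558

2374 * 1233 = 2927142 ≡ 1986 (mod 3309)
1986 - 620 = 1366
1366 * 1791 = 2446506 ≡ 1155 (mod 3309)
1155 + 2712 = 3867 ≡ 558 (mod 3309)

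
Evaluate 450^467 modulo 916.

467 in binary is 111010011, i.e. 467 = 256 + 128 + 64 + 16 + 2 + 1.
450^1 ≡ 450 (mod 916)
450^2 ≡ 450^2 = 202500 ≡ 64 (mod 916)
450^4 ≡ 64^2 = 4096 ≡ 432 (mod 916)
450^8 ≡ 432^2 = 186624 ≡ 676 (mod 916)
450^16 ≡ 676^2 = 456976 ≡ 808 (mod 916)
450^32 ≡ 808^2 = 652864 ≡ 672 (mod 916)
450^64 ≡ 672^2 = 451584 ≡ 912 (mod 916)
450^128 ≡ 912^2 = 831744 ≡ 16 (mod 916)
450^256 ≡ 16^2 = 256 (mod 916)
450^467 = 450^256 * 450^128 * 450^64 * 450^16 * 450^2 * 450^1 ≡ 256 * 16 * 912 * 808 * 64 * 450 (mod 916).
Accumulate the product:
256 * 16 = 4096 ≡ 432
432 * 912 = 393984 ≡ 104
104 * 808 = 84032 ≡ 676
676 * 64 = 43264 ≡ 212
212 * 450 = 95400 ≡ 136

136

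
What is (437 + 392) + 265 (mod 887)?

207

437 + 392 = 829
829 + 265 = 1094 ≡ 207 (mod 887)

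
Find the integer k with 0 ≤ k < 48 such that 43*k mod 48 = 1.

48 = 1×43 + 5
43 = 8×5 + 3
5 = 1×3 + 2
3 = 1×2 + 1
2 = 2×1 + 0
gcd(43, 48) = 1, so the inverse exists.
Bézout: 1 = −17×48 + 19×43.
So 43⁻¹ ≡ 19 (mod 48).

19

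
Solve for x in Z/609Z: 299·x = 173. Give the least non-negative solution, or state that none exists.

190

gcd(299, 609) = 1, so a unique solution mod 609 exists.
299⁻¹ ≡ 332 (mod 609).
x ≡ 332·173 ≡ 190 (mod 609).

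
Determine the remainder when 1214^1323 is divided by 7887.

3518

Compute successive squares:
1214^1 ≡ 1214 (mod 7887)
1214^2 ≡ 1214^2 = 1473796 ≡ 6814 (mod 7887)
1214^4 ≡ 6814^2 = 46430596 ≡ 7714 (mod 7887)
1214^8 ≡ 7714^2 = 59505796 ≡ 6268 (mod 7887)
1214^16 ≡ 6268^2 = 39287824 ≡ 2677 (mod 7887)
1214^32 ≡ 2677^2 = 7166329 ≡ 4933 (mod 7887)
1214^64 ≡ 4933^2 = 24334489 ≡ 3094 (mod 7887)
1214^128 ≡ 3094^2 = 9572836 ≡ 5905 (mod 7887)
1214^256 ≡ 5905^2 = 34869025 ≡ 598 (mod 7887)
1214^512 ≡ 598^2 = 357604 ≡ 2689 (mod 7887)
1214^1024 ≡ 2689^2 = 7230721 ≡ 6229 (mod 7887)
1214^1323 = 1214^1024 · 1214^256 · 1214^32 · 1214^8 · 1214^2 · 1214^1 ≡ 6229 · 598 · 4933 · 6268 · 6814 · 1214 (mod 7887).
Accumulate the product:
6229 · 598 = 3724942 ≡ 2278
2278 · 4933 = 11237374 ≡ 6286
6286 · 6268 = 39400648 ≡ 5083
5083 · 6814 = 34635562 ≡ 3745
3745 · 1214 = 4546430 ≡ 3518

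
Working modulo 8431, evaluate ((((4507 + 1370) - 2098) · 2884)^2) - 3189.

5690

4507 + 1370 = 5877
5877 - 2098 = 3779
3779 · 2884 = 10898636 ≡ 5784 (mod 8431)
(5784)^2 ≡ 448 (mod 8431)
448 - 3189 = -2741 ≡ 5690 (mod 8431)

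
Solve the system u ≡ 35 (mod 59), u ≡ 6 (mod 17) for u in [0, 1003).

59⁻¹ mod 17: 59×15 ≡ 1 (mod 17), so 59⁻¹ ≡ 15.
u = 35 + 59×((6 − 35)×15 mod 17) = 35 + 59×7 = 448.
Check: 448 mod 59 = 35, 448 mod 17 = 6. ✓

448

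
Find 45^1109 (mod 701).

141

By square-and-multiply:
1109 in binary is 10001010101, i.e. 1109 = 1024 + 64 + 16 + 4 + 1.
45^1 ≡ 45 (mod 701)
45^2 ≡ 45^2 = 2025 ≡ 623 (mod 701)
45^4 ≡ 623^2 = 388129 ≡ 476 (mod 701)
45^8 ≡ 476^2 = 226576 ≡ 153 (mod 701)
45^16 ≡ 153^2 = 23409 ≡ 276 (mod 701)
45^32 ≡ 276^2 = 76176 ≡ 468 (mod 701)
45^64 ≡ 468^2 = 219024 ≡ 312 (mod 701)
45^128 ≡ 312^2 = 97344 ≡ 606 (mod 701)
45^256 ≡ 606^2 = 367236 ≡ 613 (mod 701)
45^512 ≡ 613^2 = 375769 ≡ 33 (mod 701)
45^1024 ≡ 33^2 = 1089 ≡ 388 (mod 701)
45^1109 = 45^1024 * 45^64 * 45^16 * 45^4 * 45^1 ≡ 388 * 312 * 276 * 476 * 45 (mod 701).
Accumulate the product:
388 * 312 = 121056 ≡ 484
484 * 276 = 133584 ≡ 394
394 * 476 = 187544 ≡ 377
377 * 45 = 16965 ≡ 141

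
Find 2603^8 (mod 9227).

7698

Using repeated squaring:
2603^1 ≡ 2603 (mod 9227)
2603^2 ≡ 2603^2 = 6775609 ≡ 2991 (mod 9227)
2603^4 ≡ 2991^2 = 8946081 ≡ 5118 (mod 9227)
2603^8 ≡ 5118^2 = 26193924 ≡ 7698 (mod 9227)
So 2603^8 ≡ 7698 (mod 9227).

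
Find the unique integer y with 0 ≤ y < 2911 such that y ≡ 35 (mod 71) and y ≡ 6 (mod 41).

1810

71⁻¹ mod 41: 71×26 ≡ 1 (mod 41), so 71⁻¹ ≡ 26.
y = 35 + 71×((6 − 35)×26 mod 41) = 35 + 71×25 = 1810.
Check: 1810 mod 71 = 35, 1810 mod 41 = 6. ✓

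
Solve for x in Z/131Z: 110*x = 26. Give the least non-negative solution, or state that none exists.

gcd(110, 131) = 1, so a unique solution mod 131 exists.
110⁻¹ ≡ 106 (mod 131).
x ≡ 106*26 ≡ 5 (mod 131).

5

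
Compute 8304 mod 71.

8304 = 116·71 + 68, so 8304 ≡ 68 (mod 71).

68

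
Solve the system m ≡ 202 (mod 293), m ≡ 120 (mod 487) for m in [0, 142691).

293⁻¹ mod 487: 293*123 ≡ 1 (mod 487), so 293⁻¹ ≡ 123.
m = 202 + 293*((120 − 202)*123 mod 487) = 202 + 293*141 = 41515.
Check: 41515 mod 293 = 202, 41515 mod 487 = 120. ✓

41515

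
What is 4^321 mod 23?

Using repeated squaring:
321 in binary is 101000001, i.e. 321 = 256 + 64 + 1.
4^1 ≡ 4 (mod 23)
4^2 ≡ 4^2 = 16 (mod 23)
4^4 ≡ 16^2 = 256 ≡ 3 (mod 23)
4^8 ≡ 3^2 = 9 (mod 23)
4^16 ≡ 9^2 = 81 ≡ 12 (mod 23)
4^32 ≡ 12^2 = 144 ≡ 6 (mod 23)
4^64 ≡ 6^2 = 36 ≡ 13 (mod 23)
4^128 ≡ 13^2 = 169 ≡ 8 (mod 23)
4^256 ≡ 8^2 = 64 ≡ 18 (mod 23)
4^321 = 4^256 * 4^64 * 4^1 ≡ 18 * 13 * 4 (mod 23).
Accumulate the product:
18 * 13 = 234 ≡ 4
4 * 4 = 16

16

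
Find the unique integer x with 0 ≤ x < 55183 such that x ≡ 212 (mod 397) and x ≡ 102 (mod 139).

29987

397⁻¹ mod 139: 397*132 ≡ 1 (mod 139), so 397⁻¹ ≡ 132.
x = 212 + 397*((102 − 212)*132 mod 139) = 212 + 397*75 = 29987.
Check: 29987 mod 397 = 212, 29987 mod 139 = 102. ✓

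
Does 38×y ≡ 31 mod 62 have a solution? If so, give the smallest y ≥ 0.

gcd(38, 62) = 2, and 2 does not divide 31.
So the congruence has no solution.

no solution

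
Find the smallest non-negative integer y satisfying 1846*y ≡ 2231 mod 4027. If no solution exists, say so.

gcd(1846, 4027) = 1, so a unique solution mod 4027 exists.
1846⁻¹ ≡ 1154 (mod 4027).
y ≡ 1154*2231 ≡ 1321 (mod 4027).

1321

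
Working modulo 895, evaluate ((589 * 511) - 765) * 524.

671

589 * 511 = 300979 ≡ 259 (mod 895)
259 - 765 = -506 ≡ 389 (mod 895)
389 * 524 = 203836 ≡ 671 (mod 895)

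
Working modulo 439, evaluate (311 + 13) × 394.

311 + 13 = 324
324 × 394 = 127656 ≡ 346 (mod 439)

346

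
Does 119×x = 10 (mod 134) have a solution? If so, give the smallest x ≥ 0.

44

gcd(119, 134) = 1, so a unique solution mod 134 exists.
119⁻¹ ≡ 125 (mod 134).
x ≡ 125×10 ≡ 44 (mod 134).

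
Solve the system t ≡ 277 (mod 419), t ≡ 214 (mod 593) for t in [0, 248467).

419⁻¹ mod 593: 419×426 ≡ 1 (mod 593), so 419⁻¹ ≡ 426.
t = 277 + 419×((214 − 277)×426 mod 593) = 277 + 419×440 = 184637.
Check: 184637 mod 419 = 277, 184637 mod 593 = 214. ✓

184637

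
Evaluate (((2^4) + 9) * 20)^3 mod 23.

(2)^4 ≡ 16 (mod 23)
16 + 9 = 25 ≡ 2 (mod 23)
2 * 20 = 40 ≡ 17 (mod 23)
(17)^3 ≡ 14 (mod 23)

14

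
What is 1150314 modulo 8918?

8810

1150314 = 128*8918 + 8810, so 1150314 ≡ 8810 (mod 8918).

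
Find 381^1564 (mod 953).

242

Using repeated squaring:
381^1 ≡ 381 (mod 953)
381^2 ≡ 381^2 = 145161 ≡ 305 (mod 953)
381^4 ≡ 305^2 = 93025 ≡ 584 (mod 953)
381^8 ≡ 584^2 = 341056 ≡ 835 (mod 953)
381^16 ≡ 835^2 = 697225 ≡ 582 (mod 953)
381^32 ≡ 582^2 = 338724 ≡ 409 (mod 953)
381^64 ≡ 409^2 = 167281 ≡ 506 (mod 953)
381^128 ≡ 506^2 = 256036 ≡ 632 (mod 953)
381^256 ≡ 632^2 = 399424 ≡ 117 (mod 953)
381^512 ≡ 117^2 = 13689 ≡ 347 (mod 953)
381^1024 ≡ 347^2 = 120409 ≡ 331 (mod 953)
381^1564 = 381^1024 · 381^512 · 381^16 · 381^8 · 381^4 ≡ 331 · 347 · 582 · 835 · 584 (mod 953).
Accumulate the product:
331 · 347 = 114857 ≡ 497
497 · 582 = 289254 ≡ 495
495 · 835 = 413325 ≡ 676
676 · 584 = 394784 ≡ 242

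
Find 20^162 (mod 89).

162 in binary is 10100010, i.e. 162 = 128 + 32 + 2.
20^1 ≡ 20 (mod 89)
20^2 ≡ 20^2 = 400 ≡ 44 (mod 89)
20^4 ≡ 44^2 = 1936 ≡ 67 (mod 89)
20^8 ≡ 67^2 = 4489 ≡ 39 (mod 89)
20^16 ≡ 39^2 = 1521 ≡ 8 (mod 89)
20^32 ≡ 8^2 = 64 (mod 89)
20^64 ≡ 64^2 = 4096 ≡ 2 (mod 89)
20^128 ≡ 2^2 = 4 (mod 89)
20^162 = 20^128 * 20^32 * 20^2 ≡ 4 * 64 * 44 (mod 89).
Accumulate the product:
4 * 64 = 256 ≡ 78
78 * 44 = 3432 ≡ 50

50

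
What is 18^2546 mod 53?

18^1 ≡ 18 (mod 53)
18^2 ≡ 18^2 = 324 ≡ 6 (mod 53)
18^4 ≡ 6^2 = 36 (mod 53)
18^8 ≡ 36^2 = 1296 ≡ 24 (mod 53)
18^16 ≡ 24^2 = 576 ≡ 46 (mod 53)
18^32 ≡ 46^2 = 2116 ≡ 49 (mod 53)
18^64 ≡ 49^2 = 2401 ≡ 16 (mod 53)
18^128 ≡ 16^2 = 256 ≡ 44 (mod 53)
18^256 ≡ 44^2 = 1936 ≡ 28 (mod 53)
18^512 ≡ 28^2 = 784 ≡ 42 (mod 53)
18^1024 ≡ 42^2 = 1764 ≡ 15 (mod 53)
18^2048 ≡ 15^2 = 225 ≡ 13 (mod 53)
18^2546 = 18^2048 * 18^256 * 18^128 * 18^64 * 18^32 * 18^16 * 18^2 ≡ 13 * 28 * 44 * 16 * 49 * 46 * 6 (mod 53).
Accumulate the product:
13 * 28 = 364 ≡ 46
46 * 44 = 2024 ≡ 10
10 * 16 = 160 ≡ 1
1 * 49 = 49
49 * 46 = 2254 ≡ 28
28 * 6 = 168 ≡ 9

9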